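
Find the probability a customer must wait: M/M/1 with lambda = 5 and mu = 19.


P(wait) = rho = lambda/mu = 5/19 = 0.2632

0.2632


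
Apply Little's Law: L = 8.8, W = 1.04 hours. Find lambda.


lambda = L / W = 8.8 / 1.04 = 8.46 per hour

8.46 per hour


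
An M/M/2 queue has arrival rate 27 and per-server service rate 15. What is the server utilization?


rho = lambda/(c*mu) = 27/(2*15) = 0.9

0.9


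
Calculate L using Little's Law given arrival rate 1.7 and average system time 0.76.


L = lambda * W = 1.7 * 0.76 = 1.29

1.29


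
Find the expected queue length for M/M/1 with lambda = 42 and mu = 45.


rho = 42/45; Lq = rho^2/(1-rho) = 13.07

13.07


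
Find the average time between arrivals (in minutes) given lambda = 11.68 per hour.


Mean interarrival time = 60/lambda = 60/11.68 = 5.14 minutes

5.14 minutes


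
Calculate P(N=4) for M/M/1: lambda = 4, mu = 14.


rho = 4/14; P(n) = (1-rho)*rho^n = (1-4/14)*(4/14)^4 = 0.0048

0.0048


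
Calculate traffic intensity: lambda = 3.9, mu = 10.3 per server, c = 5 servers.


rho = lambda / (c * mu) = 3.9 / (5 * 10.3) = 0.0757

0.0757


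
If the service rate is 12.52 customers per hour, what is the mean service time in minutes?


Mean service time = 60/mu = 60/12.52 = 4.79 minutes

4.79 minutes


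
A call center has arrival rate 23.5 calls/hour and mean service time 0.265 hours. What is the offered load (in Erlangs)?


Offered load a = lambda * E[S] = 23.5 * 0.265 = 6.23 Erlangs

6.23 Erlangs


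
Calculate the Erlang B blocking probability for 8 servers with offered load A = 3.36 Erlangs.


B(N,A) = (A^N/N!) / sum(A^k/k!, k=0..N) with N=8, A=3.36 = 0.0141

0.0141


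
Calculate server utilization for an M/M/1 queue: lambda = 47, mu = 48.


rho = lambda/mu = 47/48 = 0.9792

0.9792


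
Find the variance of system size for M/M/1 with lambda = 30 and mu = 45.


rho = 30/45; Var(N) = rho/(1-rho)^2 = 6.0

6.0


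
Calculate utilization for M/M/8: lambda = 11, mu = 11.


rho = lambda/(c*mu) = 11/(8*11) = 0.125

0.125


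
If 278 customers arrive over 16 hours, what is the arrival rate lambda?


lambda = total arrivals / time = 278 / 16 = 17.38 per hour

17.38 per hour


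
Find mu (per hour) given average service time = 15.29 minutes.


mu = 60 / avg_service_time = 60 / 15.29 = 3.92 per hour

3.92 per hour


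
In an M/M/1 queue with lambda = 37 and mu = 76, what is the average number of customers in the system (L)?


rho = 37/76; L = rho/(1-rho) = 0.95

0.95


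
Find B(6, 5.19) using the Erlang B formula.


B(N,A) = (A^N/N!) / sum(A^k/k!, k=0..N) with N=6, A=5.19 = 0.2061

0.2061


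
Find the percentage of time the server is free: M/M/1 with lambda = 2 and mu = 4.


Idle fraction = (1 - rho) * 100 = (1 - 2/4) * 100 = 50.0%

50.0%


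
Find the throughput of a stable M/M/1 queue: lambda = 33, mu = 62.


For a stable queue (lambda < mu), throughput = lambda = 33 per hour

33 per hour


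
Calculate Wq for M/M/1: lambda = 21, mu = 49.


rho = 21/49; Wq = rho/(mu - lambda) = 0.0153 hours

0.0153 hours


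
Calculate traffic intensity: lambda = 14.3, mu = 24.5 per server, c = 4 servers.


rho = lambda / (c * mu) = 14.3 / (4 * 24.5) = 0.1459

0.1459


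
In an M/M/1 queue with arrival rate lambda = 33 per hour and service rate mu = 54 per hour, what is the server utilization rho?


rho = lambda/mu = 33/54 = 0.6111

0.6111


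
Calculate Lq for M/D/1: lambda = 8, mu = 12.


M/D/1: Lq = rho^2 / (2*(1-rho)) where rho = 8/12; Lq = 0.67

0.67


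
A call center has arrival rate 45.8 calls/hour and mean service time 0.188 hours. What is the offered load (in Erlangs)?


Offered load a = lambda * E[S] = 45.8 * 0.188 = 8.61 Erlangs

8.61 Erlangs


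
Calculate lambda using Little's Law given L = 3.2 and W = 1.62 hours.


lambda = L / W = 3.2 / 1.62 = 1.98 per hour

1.98 per hour


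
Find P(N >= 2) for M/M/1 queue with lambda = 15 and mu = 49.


P(N >= 2) = rho^2 = (15/49)^2 = 0.0937

0.0937


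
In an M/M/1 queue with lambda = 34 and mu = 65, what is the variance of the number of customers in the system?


rho = 34/65; Var(N) = rho/(1-rho)^2 = 2.3

2.3


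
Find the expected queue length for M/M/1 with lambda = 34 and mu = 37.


rho = 34/37; Lq = rho^2/(1-rho) = 10.41

10.41


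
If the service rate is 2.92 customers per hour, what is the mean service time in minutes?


Mean service time = 60/mu = 60/2.92 = 20.55 minutes

20.55 minutes


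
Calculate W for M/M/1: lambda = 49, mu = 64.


W = 1/(mu - lambda) = 1/(64 - 49) = 0.0667 hours

0.0667 hours


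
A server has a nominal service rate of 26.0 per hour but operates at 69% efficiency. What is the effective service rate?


Effective rate = mu * efficiency = 26.0 * 0.69 = 17.94 per hour

17.94 per hour


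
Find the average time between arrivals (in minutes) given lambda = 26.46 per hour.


Mean interarrival time = 60/lambda = 60/26.46 = 2.27 minutes

2.27 minutes


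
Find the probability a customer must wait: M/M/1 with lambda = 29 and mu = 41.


P(wait) = rho = lambda/mu = 29/41 = 0.7073

0.7073


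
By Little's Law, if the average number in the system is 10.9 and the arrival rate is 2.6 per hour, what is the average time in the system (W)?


W = L / lambda = 10.9 / 2.6 = 4.1923 hours

4.1923 hours


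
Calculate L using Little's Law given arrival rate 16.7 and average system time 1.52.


L = lambda * W = 16.7 * 1.52 = 25.38

25.38


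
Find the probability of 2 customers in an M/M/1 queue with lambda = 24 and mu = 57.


rho = 24/57; P(n) = (1-rho)*rho^n = (1-24/57)*(24/57)^2 = 0.1026

0.1026


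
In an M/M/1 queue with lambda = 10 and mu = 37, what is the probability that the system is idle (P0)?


P0 = 1 - rho = 1 - 10/37 = 0.7297

0.7297


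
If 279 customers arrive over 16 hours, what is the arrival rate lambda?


lambda = total arrivals / time = 279 / 16 = 17.44 per hour

17.44 per hour


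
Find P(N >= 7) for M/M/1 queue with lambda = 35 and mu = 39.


P(N >= 7) = rho^7 = (35/39)^7 = 0.4688

0.4688


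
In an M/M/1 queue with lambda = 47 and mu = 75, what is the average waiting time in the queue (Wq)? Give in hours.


rho = 47/75; Wq = rho/(mu - lambda) = 0.0224 hours

0.0224 hours


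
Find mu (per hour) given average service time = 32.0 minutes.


mu = 60 / avg_service_time = 60 / 32.0 = 1.88 per hour

1.88 per hour


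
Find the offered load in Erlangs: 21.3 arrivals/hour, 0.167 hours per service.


Offered load a = lambda * E[S] = 21.3 * 0.167 = 3.56 Erlangs

3.56 Erlangs


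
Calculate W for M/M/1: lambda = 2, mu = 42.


W = 1/(mu - lambda) = 1/(42 - 2) = 0.025 hours

0.025 hours


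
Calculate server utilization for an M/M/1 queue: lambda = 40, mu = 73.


rho = lambda/mu = 40/73 = 0.5479

0.5479


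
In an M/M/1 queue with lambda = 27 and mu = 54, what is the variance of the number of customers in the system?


rho = 27/54; Var(N) = rho/(1-rho)^2 = 2.0

2.0


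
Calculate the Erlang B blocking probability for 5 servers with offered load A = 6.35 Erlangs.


B(N,A) = (A^N/N!) / sum(A^k/k!, k=0..N) with N=5, A=6.35 = 0.3841

0.3841


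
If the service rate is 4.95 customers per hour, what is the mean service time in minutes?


Mean service time = 60/mu = 60/4.95 = 12.12 minutes

12.12 minutes


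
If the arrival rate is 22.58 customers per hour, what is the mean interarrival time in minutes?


Mean interarrival time = 60/lambda = 60/22.58 = 2.66 minutes

2.66 minutes


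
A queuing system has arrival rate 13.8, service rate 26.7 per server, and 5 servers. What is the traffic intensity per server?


rho = lambda / (c * mu) = 13.8 / (5 * 26.7) = 0.1034

0.1034


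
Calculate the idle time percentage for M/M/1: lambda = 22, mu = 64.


Idle fraction = (1 - rho) * 100 = (1 - 22/64) * 100 = 65.6%

65.6%


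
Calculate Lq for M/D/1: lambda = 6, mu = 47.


M/D/1: Lq = rho^2 / (2*(1-rho)) where rho = 6/47; Lq = 0.01

0.01


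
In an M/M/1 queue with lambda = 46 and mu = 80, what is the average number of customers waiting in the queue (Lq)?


rho = 46/80; Lq = rho^2/(1-rho) = 0.78

0.78


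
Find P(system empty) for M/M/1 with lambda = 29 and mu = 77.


P0 = 1 - rho = 1 - 29/77 = 0.6234

0.6234


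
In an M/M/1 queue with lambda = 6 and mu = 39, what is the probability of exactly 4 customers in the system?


rho = 6/39; P(n) = (1-rho)*rho^n = (1-6/39)*(6/39)^4 = 0.0005

0.0005


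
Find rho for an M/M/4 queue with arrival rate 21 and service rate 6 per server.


rho = lambda/(c*mu) = 21/(4*6) = 0.875

0.875


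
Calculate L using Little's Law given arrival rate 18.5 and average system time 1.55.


L = lambda * W = 18.5 * 1.55 = 28.68

28.68


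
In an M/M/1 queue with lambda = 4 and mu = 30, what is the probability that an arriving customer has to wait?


P(wait) = rho = lambda/mu = 4/30 = 0.1333

0.1333


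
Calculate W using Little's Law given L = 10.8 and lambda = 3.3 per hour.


W = L / lambda = 10.8 / 3.3 = 3.2727 hours

3.2727 hours


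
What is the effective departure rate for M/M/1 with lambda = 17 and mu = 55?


For a stable queue (lambda < mu), throughput = lambda = 17 per hour

17 per hour


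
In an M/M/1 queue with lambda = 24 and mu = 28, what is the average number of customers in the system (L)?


rho = 24/28; L = rho/(1-rho) = 6.0

6.0


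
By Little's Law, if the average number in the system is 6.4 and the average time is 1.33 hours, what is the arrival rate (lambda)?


lambda = L / W = 6.4 / 1.33 = 4.81 per hour

4.81 per hour


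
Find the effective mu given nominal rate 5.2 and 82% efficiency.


Effective rate = mu * efficiency = 5.2 * 0.82 = 4.26 per hour

4.26 per hour


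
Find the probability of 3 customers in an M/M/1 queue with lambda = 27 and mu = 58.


rho = 27/58; P(n) = (1-rho)*rho^n = (1-27/58)*(27/58)^3 = 0.0539

0.0539


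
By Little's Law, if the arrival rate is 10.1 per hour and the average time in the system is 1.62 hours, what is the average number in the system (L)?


L = lambda * W = 10.1 * 1.62 = 16.36

16.36


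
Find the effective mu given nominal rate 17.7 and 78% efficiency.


Effective rate = mu * efficiency = 17.7 * 0.78 = 13.81 per hour

13.81 per hour


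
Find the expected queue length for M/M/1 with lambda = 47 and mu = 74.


rho = 47/74; Lq = rho^2/(1-rho) = 1.11

1.11


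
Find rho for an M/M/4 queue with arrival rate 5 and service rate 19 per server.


rho = lambda/(c*mu) = 5/(4*19) = 0.0658

0.0658


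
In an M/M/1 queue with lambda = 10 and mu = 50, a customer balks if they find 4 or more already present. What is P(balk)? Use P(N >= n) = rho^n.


P(N >= 4) = rho^4 = (10/50)^4 = 0.0016

0.0016


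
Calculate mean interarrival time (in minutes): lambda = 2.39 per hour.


Mean interarrival time = 60/lambda = 60/2.39 = 25.1 minutes

25.1 minutes


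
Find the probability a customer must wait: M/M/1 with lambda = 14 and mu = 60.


P(wait) = rho = lambda/mu = 14/60 = 0.2333

0.2333


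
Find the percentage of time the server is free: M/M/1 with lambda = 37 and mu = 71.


Idle fraction = (1 - rho) * 100 = (1 - 37/71) * 100 = 47.9%

47.9%


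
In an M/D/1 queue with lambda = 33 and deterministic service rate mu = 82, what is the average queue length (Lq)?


M/D/1: Lq = rho^2 / (2*(1-rho)) where rho = 33/82; Lq = 0.14

0.14


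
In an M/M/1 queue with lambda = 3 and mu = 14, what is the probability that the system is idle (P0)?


P0 = 1 - rho = 1 - 3/14 = 0.7857

0.7857


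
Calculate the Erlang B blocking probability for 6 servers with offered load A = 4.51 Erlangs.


B(N,A) = (A^N/N!) / sum(A^k/k!, k=0..N) with N=6, A=4.51 = 0.1549

0.1549


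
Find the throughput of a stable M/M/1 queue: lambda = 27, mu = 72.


For a stable queue (lambda < mu), throughput = lambda = 27 per hour

27 per hour


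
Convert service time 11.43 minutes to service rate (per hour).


mu = 60 / avg_service_time = 60 / 11.43 = 5.25 per hour

5.25 per hour


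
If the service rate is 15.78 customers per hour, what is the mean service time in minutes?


Mean service time = 60/mu = 60/15.78 = 3.8 minutes

3.8 minutes


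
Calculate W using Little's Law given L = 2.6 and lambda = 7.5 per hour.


W = L / lambda = 2.6 / 7.5 = 0.3467 hours

0.3467 hours


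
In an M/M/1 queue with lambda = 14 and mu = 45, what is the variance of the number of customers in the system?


rho = 14/45; Var(N) = rho/(1-rho)^2 = 0.66

0.66


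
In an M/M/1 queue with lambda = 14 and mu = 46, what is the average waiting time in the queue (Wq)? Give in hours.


rho = 14/46; Wq = rho/(mu - lambda) = 0.0095 hours

0.0095 hours


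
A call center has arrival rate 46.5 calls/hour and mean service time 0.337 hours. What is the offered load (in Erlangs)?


Offered load a = lambda * E[S] = 46.5 * 0.337 = 15.67 Erlangs

15.67 Erlangs


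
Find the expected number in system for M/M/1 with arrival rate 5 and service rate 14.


rho = 5/14; L = rho/(1-rho) = 0.56

0.56


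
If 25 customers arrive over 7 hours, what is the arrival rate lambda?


lambda = total arrivals / time = 25 / 7 = 3.57 per hour

3.57 per hour


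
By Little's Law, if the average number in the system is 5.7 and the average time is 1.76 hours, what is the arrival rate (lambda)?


lambda = L / W = 5.7 / 1.76 = 3.24 per hour

3.24 per hour


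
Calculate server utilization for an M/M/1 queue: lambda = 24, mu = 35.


rho = lambda/mu = 24/35 = 0.6857

0.6857


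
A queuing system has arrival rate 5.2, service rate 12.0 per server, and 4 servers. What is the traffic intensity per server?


rho = lambda / (c * mu) = 5.2 / (4 * 12.0) = 0.1083

0.1083


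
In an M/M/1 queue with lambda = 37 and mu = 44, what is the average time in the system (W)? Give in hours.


W = 1/(mu - lambda) = 1/(44 - 37) = 0.1429 hours

0.1429 hours


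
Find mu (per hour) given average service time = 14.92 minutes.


mu = 60 / avg_service_time = 60 / 14.92 = 4.02 per hour

4.02 per hour


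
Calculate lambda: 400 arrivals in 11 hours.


lambda = total arrivals / time = 400 / 11 = 36.36 per hour

36.36 per hour


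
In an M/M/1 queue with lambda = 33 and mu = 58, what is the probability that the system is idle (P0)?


P0 = 1 - rho = 1 - 33/58 = 0.431

0.431


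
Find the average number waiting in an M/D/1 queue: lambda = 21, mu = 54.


M/D/1: Lq = rho^2 / (2*(1-rho)) where rho = 21/54; Lq = 0.12

0.12


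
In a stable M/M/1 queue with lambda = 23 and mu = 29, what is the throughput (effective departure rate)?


For a stable queue (lambda < mu), throughput = lambda = 23 per hour

23 per hour


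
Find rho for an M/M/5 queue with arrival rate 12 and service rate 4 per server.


rho = lambda/(c*mu) = 12/(5*4) = 0.6

0.6


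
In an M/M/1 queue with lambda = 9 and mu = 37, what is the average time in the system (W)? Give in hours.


W = 1/(mu - lambda) = 1/(37 - 9) = 0.0357 hours

0.0357 hours


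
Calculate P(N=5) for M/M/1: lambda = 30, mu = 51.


rho = 30/51; P(n) = (1-rho)*rho^n = (1-30/51)*(30/51)^5 = 0.029

0.029


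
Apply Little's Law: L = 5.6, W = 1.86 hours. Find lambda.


lambda = L / W = 5.6 / 1.86 = 3.01 per hour

3.01 per hour


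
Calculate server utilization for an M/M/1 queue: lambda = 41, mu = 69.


rho = lambda/mu = 41/69 = 0.5942

0.5942


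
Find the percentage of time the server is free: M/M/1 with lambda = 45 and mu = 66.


Idle fraction = (1 - rho) * 100 = (1 - 45/66) * 100 = 31.8%

31.8%


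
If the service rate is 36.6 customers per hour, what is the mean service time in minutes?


Mean service time = 60/mu = 60/36.6 = 1.64 minutes

1.64 minutes


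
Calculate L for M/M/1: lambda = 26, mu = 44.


rho = 26/44; L = rho/(1-rho) = 1.44

1.44


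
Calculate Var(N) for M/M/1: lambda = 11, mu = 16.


rho = 11/16; Var(N) = rho/(1-rho)^2 = 7.04

7.04


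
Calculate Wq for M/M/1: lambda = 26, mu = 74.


rho = 26/74; Wq = rho/(mu - lambda) = 0.0073 hours

0.0073 hours


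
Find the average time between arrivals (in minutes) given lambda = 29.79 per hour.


Mean interarrival time = 60/lambda = 60/29.79 = 2.01 minutes

2.01 minutes


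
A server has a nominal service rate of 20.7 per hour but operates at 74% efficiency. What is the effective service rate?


Effective rate = mu * efficiency = 20.7 * 0.74 = 15.32 per hour

15.32 per hour


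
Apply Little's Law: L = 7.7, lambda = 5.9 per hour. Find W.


W = L / lambda = 7.7 / 5.9 = 1.3051 hours

1.3051 hours


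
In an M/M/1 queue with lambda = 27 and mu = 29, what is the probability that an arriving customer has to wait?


P(wait) = rho = lambda/mu = 27/29 = 0.931

0.931


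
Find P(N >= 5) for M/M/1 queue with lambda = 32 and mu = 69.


P(N >= 5) = rho^5 = (32/69)^5 = 0.0215

0.0215


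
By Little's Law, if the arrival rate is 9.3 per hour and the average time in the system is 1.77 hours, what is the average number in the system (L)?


L = lambda * W = 9.3 * 1.77 = 16.46

16.46


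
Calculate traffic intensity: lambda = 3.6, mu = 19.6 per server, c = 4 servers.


rho = lambda / (c * mu) = 3.6 / (4 * 19.6) = 0.0459

0.0459


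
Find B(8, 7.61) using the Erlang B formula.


B(N,A) = (A^N/N!) / sum(A^k/k!, k=0..N) with N=8, A=7.61 = 0.2137

0.2137


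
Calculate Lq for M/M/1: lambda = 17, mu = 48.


rho = 17/48; Lq = rho^2/(1-rho) = 0.19

0.19


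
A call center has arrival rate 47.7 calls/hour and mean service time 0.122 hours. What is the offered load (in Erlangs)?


Offered load a = lambda * E[S] = 47.7 * 0.122 = 5.82 Erlangs

5.82 Erlangs


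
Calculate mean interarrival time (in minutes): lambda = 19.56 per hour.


Mean interarrival time = 60/lambda = 60/19.56 = 3.07 minutes

3.07 minutes


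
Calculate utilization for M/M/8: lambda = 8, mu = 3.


rho = lambda/(c*mu) = 8/(8*3) = 0.3333

0.3333


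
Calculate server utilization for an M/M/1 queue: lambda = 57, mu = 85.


rho = lambda/mu = 57/85 = 0.6706

0.6706


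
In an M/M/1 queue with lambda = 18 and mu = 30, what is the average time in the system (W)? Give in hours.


W = 1/(mu - lambda) = 1/(30 - 18) = 0.0833 hours

0.0833 hours


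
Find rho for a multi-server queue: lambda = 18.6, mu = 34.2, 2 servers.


rho = lambda / (c * mu) = 18.6 / (2 * 34.2) = 0.2719

0.2719


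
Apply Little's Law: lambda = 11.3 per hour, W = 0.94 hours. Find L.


L = lambda * W = 11.3 * 0.94 = 10.62

10.62


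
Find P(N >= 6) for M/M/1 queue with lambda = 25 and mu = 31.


P(N >= 6) = rho^6 = (25/31)^6 = 0.2751

0.2751


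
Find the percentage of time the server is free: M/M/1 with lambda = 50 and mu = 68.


Idle fraction = (1 - rho) * 100 = (1 - 50/68) * 100 = 26.5%

26.5%


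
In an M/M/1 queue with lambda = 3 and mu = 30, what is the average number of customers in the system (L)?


rho = 3/30; L = rho/(1-rho) = 0.11

0.11


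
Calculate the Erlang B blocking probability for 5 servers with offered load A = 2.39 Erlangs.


B(N,A) = (A^N/N!) / sum(A^k/k!, k=0..N) with N=5, A=2.39 = 0.0617

0.0617


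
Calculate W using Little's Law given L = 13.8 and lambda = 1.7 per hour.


W = L / lambda = 13.8 / 1.7 = 8.1176 hours

8.1176 hours


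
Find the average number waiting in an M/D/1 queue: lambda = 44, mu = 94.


M/D/1: Lq = rho^2 / (2*(1-rho)) where rho = 44/94; Lq = 0.21

0.21


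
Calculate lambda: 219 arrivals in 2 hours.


lambda = total arrivals / time = 219 / 2 = 109.5 per hour

109.5 per hour


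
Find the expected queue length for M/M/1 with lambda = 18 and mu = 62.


rho = 18/62; Lq = rho^2/(1-rho) = 0.12

0.12


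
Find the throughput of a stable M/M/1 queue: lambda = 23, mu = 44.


For a stable queue (lambda < mu), throughput = lambda = 23 per hour

23 per hour


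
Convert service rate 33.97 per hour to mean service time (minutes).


Mean service time = 60/mu = 60/33.97 = 1.77 minutes

1.77 minutes


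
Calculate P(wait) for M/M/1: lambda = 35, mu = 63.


P(wait) = rho = lambda/mu = 35/63 = 0.5556

0.5556


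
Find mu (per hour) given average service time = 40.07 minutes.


mu = 60 / avg_service_time = 60 / 40.07 = 1.5 per hour

1.5 per hour


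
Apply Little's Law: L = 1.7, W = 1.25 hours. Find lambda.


lambda = L / W = 1.7 / 1.25 = 1.36 per hour

1.36 per hour


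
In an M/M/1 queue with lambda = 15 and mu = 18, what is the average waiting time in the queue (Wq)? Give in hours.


rho = 15/18; Wq = rho/(mu - lambda) = 0.2778 hours

0.2778 hours


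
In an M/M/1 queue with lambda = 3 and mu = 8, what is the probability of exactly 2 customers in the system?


rho = 3/8; P(n) = (1-rho)*rho^n = (1-3/8)*(3/8)^2 = 0.0879

0.0879


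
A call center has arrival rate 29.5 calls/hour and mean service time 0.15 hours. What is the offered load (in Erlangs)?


Offered load a = lambda * E[S] = 29.5 * 0.15 = 4.43 Erlangs

4.43 Erlangs


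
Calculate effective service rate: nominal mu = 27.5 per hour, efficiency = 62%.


Effective rate = mu * efficiency = 27.5 * 0.62 = 17.05 per hour

17.05 per hour


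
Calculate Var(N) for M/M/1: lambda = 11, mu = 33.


rho = 11/33; Var(N) = rho/(1-rho)^2 = 0.75

0.75


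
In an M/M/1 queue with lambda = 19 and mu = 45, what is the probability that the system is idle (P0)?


P0 = 1 - rho = 1 - 19/45 = 0.5778

0.5778


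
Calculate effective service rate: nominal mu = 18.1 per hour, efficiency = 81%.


Effective rate = mu * efficiency = 18.1 * 0.81 = 14.66 per hour

14.66 per hour


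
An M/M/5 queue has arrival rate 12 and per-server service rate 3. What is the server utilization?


rho = lambda/(c*mu) = 12/(5*3) = 0.8

0.8


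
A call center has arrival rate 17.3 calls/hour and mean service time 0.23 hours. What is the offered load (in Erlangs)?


Offered load a = lambda * E[S] = 17.3 * 0.23 = 3.98 Erlangs

3.98 Erlangs


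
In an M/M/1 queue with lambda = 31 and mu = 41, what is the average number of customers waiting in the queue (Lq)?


rho = 31/41; Lq = rho^2/(1-rho) = 2.34

2.34


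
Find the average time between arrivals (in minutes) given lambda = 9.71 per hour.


Mean interarrival time = 60/lambda = 60/9.71 = 6.18 minutes

6.18 minutes


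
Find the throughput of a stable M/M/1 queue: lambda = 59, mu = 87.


For a stable queue (lambda < mu), throughput = lambda = 59 per hour

59 per hour


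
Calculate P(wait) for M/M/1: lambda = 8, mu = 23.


P(wait) = rho = lambda/mu = 8/23 = 0.3478

0.3478


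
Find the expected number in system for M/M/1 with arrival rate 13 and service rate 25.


rho = 13/25; L = rho/(1-rho) = 1.08

1.08


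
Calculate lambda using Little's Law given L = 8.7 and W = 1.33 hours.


lambda = L / W = 8.7 / 1.33 = 6.54 per hour

6.54 per hour


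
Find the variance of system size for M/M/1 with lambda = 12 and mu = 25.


rho = 12/25; Var(N) = rho/(1-rho)^2 = 1.78

1.78


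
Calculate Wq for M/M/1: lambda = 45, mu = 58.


rho = 45/58; Wq = rho/(mu - lambda) = 0.0597 hours

0.0597 hours


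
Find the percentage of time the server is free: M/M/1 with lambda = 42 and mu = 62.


Idle fraction = (1 - rho) * 100 = (1 - 42/62) * 100 = 32.3%

32.3%


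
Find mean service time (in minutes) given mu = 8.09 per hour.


Mean service time = 60/mu = 60/8.09 = 7.42 minutes

7.42 minutes


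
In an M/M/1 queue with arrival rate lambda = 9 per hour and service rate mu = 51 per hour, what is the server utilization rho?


rho = lambda/mu = 9/51 = 0.1765

0.1765


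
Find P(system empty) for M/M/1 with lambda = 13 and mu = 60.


P0 = 1 - rho = 1 - 13/60 = 0.7833

0.7833


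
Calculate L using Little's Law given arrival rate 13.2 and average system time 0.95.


L = lambda * W = 13.2 * 0.95 = 12.54

12.54


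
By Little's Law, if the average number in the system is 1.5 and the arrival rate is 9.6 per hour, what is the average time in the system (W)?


W = L / lambda = 1.5 / 9.6 = 0.1563 hours

0.1563 hours


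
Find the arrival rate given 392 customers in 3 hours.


lambda = total arrivals / time = 392 / 3 = 130.67 per hour

130.67 per hour


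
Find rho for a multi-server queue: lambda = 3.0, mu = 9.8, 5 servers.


rho = lambda / (c * mu) = 3.0 / (5 * 9.8) = 0.0612

0.0612


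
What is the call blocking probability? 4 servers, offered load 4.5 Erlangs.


B(N,A) = (A^N/N!) / sum(A^k/k!, k=0..N) with N=4, A=4.5 = 0.3567

0.3567


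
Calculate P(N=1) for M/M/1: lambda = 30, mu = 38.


rho = 30/38; P(n) = (1-rho)*rho^n = (1-30/38)*(30/38)^1 = 0.1662

0.1662


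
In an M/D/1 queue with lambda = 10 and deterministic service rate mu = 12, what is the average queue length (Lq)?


M/D/1: Lq = rho^2 / (2*(1-rho)) where rho = 10/12; Lq = 2.08

2.08


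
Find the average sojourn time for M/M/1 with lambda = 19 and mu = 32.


W = 1/(mu - lambda) = 1/(32 - 19) = 0.0769 hours

0.0769 hours


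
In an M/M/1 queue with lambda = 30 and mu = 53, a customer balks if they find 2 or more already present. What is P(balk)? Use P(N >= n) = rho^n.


P(N >= 2) = rho^2 = (30/53)^2 = 0.3204

0.3204


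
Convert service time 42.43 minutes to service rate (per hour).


mu = 60 / avg_service_time = 60 / 42.43 = 1.41 per hour

1.41 per hour


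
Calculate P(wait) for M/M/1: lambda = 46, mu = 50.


P(wait) = rho = lambda/mu = 46/50 = 0.92

0.92


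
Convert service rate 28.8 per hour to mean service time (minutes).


Mean service time = 60/mu = 60/28.8 = 2.08 minutes

2.08 minutes


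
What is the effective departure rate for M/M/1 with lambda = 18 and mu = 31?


For a stable queue (lambda < mu), throughput = lambda = 18 per hour

18 per hour


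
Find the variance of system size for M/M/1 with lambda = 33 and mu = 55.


rho = 33/55; Var(N) = rho/(1-rho)^2 = 3.75

3.75


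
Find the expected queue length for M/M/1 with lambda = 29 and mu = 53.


rho = 29/53; Lq = rho^2/(1-rho) = 0.66

0.66


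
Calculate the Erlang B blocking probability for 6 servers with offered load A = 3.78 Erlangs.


B(N,A) = (A^N/N!) / sum(A^k/k!, k=0..N) with N=6, A=3.78 = 0.1015

0.1015


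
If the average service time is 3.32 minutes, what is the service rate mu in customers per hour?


mu = 60 / avg_service_time = 60 / 3.32 = 18.07 per hour

18.07 per hour


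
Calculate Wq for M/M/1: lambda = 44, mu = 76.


rho = 44/76; Wq = rho/(mu - lambda) = 0.0181 hours

0.0181 hours


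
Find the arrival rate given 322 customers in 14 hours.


lambda = total arrivals / time = 322 / 14 = 23.0 per hour

23.0 per hour


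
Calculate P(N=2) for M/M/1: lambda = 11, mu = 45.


rho = 11/45; P(n) = (1-rho)*rho^n = (1-11/45)*(11/45)^2 = 0.0451

0.0451


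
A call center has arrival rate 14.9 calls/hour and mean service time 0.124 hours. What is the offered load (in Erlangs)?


Offered load a = lambda * E[S] = 14.9 * 0.124 = 1.85 Erlangs

1.85 Erlangs


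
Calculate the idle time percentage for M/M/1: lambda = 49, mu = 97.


Idle fraction = (1 - rho) * 100 = (1 - 49/97) * 100 = 49.5%

49.5%


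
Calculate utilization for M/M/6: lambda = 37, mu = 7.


rho = lambda/(c*mu) = 37/(6*7) = 0.881

0.881


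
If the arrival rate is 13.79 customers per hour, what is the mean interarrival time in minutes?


Mean interarrival time = 60/lambda = 60/13.79 = 4.35 minutes

4.35 minutes


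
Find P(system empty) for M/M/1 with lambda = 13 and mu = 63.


P0 = 1 - rho = 1 - 13/63 = 0.7937

0.7937


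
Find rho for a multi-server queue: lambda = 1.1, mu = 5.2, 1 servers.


rho = lambda / (c * mu) = 1.1 / (1 * 5.2) = 0.2115

0.2115


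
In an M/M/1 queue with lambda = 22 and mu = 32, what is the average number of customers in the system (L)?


rho = 22/32; L = rho/(1-rho) = 2.2

2.2


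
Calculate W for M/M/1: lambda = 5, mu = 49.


W = 1/(mu - lambda) = 1/(49 - 5) = 0.0227 hours

0.0227 hours


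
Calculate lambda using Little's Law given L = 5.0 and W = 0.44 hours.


lambda = L / W = 5.0 / 0.44 = 11.36 per hour

11.36 per hour


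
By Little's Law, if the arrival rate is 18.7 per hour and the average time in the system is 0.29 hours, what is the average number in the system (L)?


L = lambda * W = 18.7 * 0.29 = 5.42

5.42


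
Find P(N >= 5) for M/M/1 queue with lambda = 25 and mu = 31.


P(N >= 5) = rho^5 = (25/31)^5 = 0.3411

0.3411


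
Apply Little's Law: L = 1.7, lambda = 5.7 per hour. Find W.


W = L / lambda = 1.7 / 5.7 = 0.2982 hours

0.2982 hours


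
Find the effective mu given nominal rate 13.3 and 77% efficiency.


Effective rate = mu * efficiency = 13.3 * 0.77 = 10.24 per hour

10.24 per hour


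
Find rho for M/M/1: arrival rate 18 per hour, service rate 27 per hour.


rho = lambda/mu = 18/27 = 0.6667

0.6667


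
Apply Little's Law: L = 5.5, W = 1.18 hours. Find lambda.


lambda = L / W = 5.5 / 1.18 = 4.66 per hour

4.66 per hour


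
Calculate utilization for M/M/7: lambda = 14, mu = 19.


rho = lambda/(c*mu) = 14/(7*19) = 0.1053

0.1053


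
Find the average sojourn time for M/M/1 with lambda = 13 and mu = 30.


W = 1/(mu - lambda) = 1/(30 - 13) = 0.0588 hours

0.0588 hours


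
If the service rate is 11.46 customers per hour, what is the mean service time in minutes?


Mean service time = 60/mu = 60/11.46 = 5.24 minutes

5.24 minutes


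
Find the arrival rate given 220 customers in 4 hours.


lambda = total arrivals / time = 220 / 4 = 55.0 per hour

55.0 per hour


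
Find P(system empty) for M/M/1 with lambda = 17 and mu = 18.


P0 = 1 - rho = 1 - 17/18 = 0.0556

0.0556


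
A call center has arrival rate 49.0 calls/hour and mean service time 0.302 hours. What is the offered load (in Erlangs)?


Offered load a = lambda * E[S] = 49.0 * 0.302 = 14.8 Erlangs

14.8 Erlangs


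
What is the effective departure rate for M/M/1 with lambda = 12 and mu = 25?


For a stable queue (lambda < mu), throughput = lambda = 12 per hour

12 per hour


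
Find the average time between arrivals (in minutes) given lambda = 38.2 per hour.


Mean interarrival time = 60/lambda = 60/38.2 = 1.57 minutes

1.57 minutes


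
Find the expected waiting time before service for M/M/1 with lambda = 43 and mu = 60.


rho = 43/60; Wq = rho/(mu - lambda) = 0.0422 hours

0.0422 hours


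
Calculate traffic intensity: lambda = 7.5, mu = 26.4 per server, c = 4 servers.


rho = lambda / (c * mu) = 7.5 / (4 * 26.4) = 0.071

0.071


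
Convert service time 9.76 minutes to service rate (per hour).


mu = 60 / avg_service_time = 60 / 9.76 = 6.15 per hour

6.15 per hour


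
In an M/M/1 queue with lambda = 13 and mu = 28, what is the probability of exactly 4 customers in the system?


rho = 13/28; P(n) = (1-rho)*rho^n = (1-13/28)*(13/28)^4 = 0.0249

0.0249


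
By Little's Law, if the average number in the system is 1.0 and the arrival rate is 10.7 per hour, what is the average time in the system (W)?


W = L / lambda = 1.0 / 10.7 = 0.0935 hours

0.0935 hours


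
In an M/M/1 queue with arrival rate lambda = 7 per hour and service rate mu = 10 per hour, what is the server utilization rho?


rho = lambda/mu = 7/10 = 0.7

0.7


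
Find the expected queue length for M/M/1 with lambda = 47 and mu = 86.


rho = 47/86; Lq = rho^2/(1-rho) = 0.66

0.66


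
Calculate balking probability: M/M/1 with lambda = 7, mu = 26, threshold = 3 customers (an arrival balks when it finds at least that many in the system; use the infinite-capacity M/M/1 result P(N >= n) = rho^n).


P(N >= 3) = rho^3 = (7/26)^3 = 0.0195

0.0195


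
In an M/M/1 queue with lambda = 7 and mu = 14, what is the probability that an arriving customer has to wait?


P(wait) = rho = lambda/mu = 7/14 = 0.5

0.5


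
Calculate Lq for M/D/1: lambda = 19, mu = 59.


M/D/1: Lq = rho^2 / (2*(1-rho)) where rho = 19/59; Lq = 0.08

0.08


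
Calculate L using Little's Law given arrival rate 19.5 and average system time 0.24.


L = lambda * W = 19.5 * 0.24 = 4.68

4.68


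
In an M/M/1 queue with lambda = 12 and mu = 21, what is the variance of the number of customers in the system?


rho = 12/21; Var(N) = rho/(1-rho)^2 = 3.11

3.11


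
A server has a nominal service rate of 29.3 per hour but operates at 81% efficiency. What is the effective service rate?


Effective rate = mu * efficiency = 29.3 * 0.81 = 23.73 per hour

23.73 per hour


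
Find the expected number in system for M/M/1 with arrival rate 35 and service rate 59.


rho = 35/59; L = rho/(1-rho) = 1.46

1.46


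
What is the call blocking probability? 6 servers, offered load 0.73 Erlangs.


B(N,A) = (A^N/N!) / sum(A^k/k!, k=0..N) with N=6, A=0.73 = 0.0001

0.0001


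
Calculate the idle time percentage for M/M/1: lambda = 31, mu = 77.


Idle fraction = (1 - rho) * 100 = (1 - 31/77) * 100 = 59.7%

59.7%


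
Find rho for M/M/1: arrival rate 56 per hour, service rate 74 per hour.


rho = lambda/mu = 56/74 = 0.7568

0.7568


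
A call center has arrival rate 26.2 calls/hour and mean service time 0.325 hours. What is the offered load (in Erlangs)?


Offered load a = lambda * E[S] = 26.2 * 0.325 = 8.52 Erlangs

8.52 Erlangs


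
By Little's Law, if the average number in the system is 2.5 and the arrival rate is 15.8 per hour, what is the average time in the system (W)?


W = L / lambda = 2.5 / 15.8 = 0.1582 hours

0.1582 hours


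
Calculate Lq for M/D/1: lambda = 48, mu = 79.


M/D/1: Lq = rho^2 / (2*(1-rho)) where rho = 48/79; Lq = 0.47

0.47


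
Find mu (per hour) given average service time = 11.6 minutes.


mu = 60 / avg_service_time = 60 / 11.6 = 5.17 per hour

5.17 per hour


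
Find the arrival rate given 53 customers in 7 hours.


lambda = total arrivals / time = 53 / 7 = 7.57 per hour

7.57 per hour


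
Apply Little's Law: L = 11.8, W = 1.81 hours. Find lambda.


lambda = L / W = 11.8 / 1.81 = 6.52 per hour

6.52 per hour


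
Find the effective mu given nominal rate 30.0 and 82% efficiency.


Effective rate = mu * efficiency = 30.0 * 0.82 = 24.6 per hour

24.6 per hour


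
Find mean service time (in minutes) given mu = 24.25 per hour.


Mean service time = 60/mu = 60/24.25 = 2.47 minutes

2.47 minutes


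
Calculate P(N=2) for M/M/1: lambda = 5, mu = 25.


rho = 5/25; P(n) = (1-rho)*rho^n = (1-5/25)*(5/25)^2 = 0.032

0.032


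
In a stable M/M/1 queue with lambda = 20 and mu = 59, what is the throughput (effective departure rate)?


For a stable queue (lambda < mu), throughput = lambda = 20 per hour

20 per hour


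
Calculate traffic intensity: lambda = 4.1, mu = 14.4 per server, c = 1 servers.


rho = lambda / (c * mu) = 4.1 / (1 * 14.4) = 0.2847

0.2847


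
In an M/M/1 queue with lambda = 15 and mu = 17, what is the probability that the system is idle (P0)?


P0 = 1 - rho = 1 - 15/17 = 0.1176

0.1176


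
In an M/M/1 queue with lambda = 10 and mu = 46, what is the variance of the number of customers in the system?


rho = 10/46; Var(N) = rho/(1-rho)^2 = 0.35

0.35


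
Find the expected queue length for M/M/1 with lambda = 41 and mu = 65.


rho = 41/65; Lq = rho^2/(1-rho) = 1.08

1.08


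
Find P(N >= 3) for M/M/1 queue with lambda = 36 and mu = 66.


P(N >= 3) = rho^3 = (36/66)^3 = 0.1623

0.1623


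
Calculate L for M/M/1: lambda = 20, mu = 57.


rho = 20/57; L = rho/(1-rho) = 0.54

0.54


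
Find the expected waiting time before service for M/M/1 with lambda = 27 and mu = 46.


rho = 27/46; Wq = rho/(mu - lambda) = 0.0309 hours

0.0309 hours


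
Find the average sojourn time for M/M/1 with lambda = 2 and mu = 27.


W = 1/(mu - lambda) = 1/(27 - 2) = 0.04 hours

0.04 hours


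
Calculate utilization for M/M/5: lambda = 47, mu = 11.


rho = lambda/(c*mu) = 47/(5*11) = 0.8545

0.8545


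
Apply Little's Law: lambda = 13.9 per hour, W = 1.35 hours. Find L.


L = lambda * W = 13.9 * 1.35 = 18.77

18.77


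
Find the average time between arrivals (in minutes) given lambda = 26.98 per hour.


Mean interarrival time = 60/lambda = 60/26.98 = 2.22 minutes

2.22 minutes


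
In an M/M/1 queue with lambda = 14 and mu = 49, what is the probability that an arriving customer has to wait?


P(wait) = rho = lambda/mu = 14/49 = 0.2857

0.2857


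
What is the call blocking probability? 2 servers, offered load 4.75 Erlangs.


B(N,A) = (A^N/N!) / sum(A^k/k!, k=0..N) with N=2, A=4.75 = 0.6624

0.6624


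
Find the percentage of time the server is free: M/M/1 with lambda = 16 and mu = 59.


Idle fraction = (1 - rho) * 100 = (1 - 16/59) * 100 = 72.9%

72.9%


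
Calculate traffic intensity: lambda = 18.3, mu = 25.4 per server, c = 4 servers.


rho = lambda / (c * mu) = 18.3 / (4 * 25.4) = 0.1801

0.1801


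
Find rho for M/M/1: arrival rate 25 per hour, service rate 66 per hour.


rho = lambda/mu = 25/66 = 0.3788

0.3788


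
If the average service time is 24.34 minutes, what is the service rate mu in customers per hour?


mu = 60 / avg_service_time = 60 / 24.34 = 2.47 per hour

2.47 per hour


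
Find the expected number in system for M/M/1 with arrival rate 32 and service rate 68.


rho = 32/68; L = rho/(1-rho) = 0.89

0.89


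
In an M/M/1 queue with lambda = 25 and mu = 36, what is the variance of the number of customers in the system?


rho = 25/36; Var(N) = rho/(1-rho)^2 = 7.44

7.44


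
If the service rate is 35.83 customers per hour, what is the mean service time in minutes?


Mean service time = 60/mu = 60/35.83 = 1.67 minutes

1.67 minutes


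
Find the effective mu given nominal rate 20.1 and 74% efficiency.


Effective rate = mu * efficiency = 20.1 * 0.74 = 14.87 per hour

14.87 per hour


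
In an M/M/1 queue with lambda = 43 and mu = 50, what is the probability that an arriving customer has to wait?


P(wait) = rho = lambda/mu = 43/50 = 0.86

0.86


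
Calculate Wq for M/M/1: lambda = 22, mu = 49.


rho = 22/49; Wq = rho/(mu - lambda) = 0.0166 hours

0.0166 hours


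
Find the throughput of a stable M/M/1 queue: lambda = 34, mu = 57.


For a stable queue (lambda < mu), throughput = lambda = 34 per hour

34 per hour


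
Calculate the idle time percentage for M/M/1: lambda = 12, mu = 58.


Idle fraction = (1 - rho) * 100 = (1 - 12/58) * 100 = 79.3%

79.3%


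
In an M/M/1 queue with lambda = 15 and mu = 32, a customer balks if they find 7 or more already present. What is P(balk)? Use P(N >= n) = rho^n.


P(N >= 7) = rho^7 = (15/32)^7 = 0.005

0.005


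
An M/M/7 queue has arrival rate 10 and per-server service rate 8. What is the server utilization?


rho = lambda/(c*mu) = 10/(7*8) = 0.1786

0.1786


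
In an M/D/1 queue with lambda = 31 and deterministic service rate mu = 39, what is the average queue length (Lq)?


M/D/1: Lq = rho^2 / (2*(1-rho)) where rho = 31/39; Lq = 1.54

1.54


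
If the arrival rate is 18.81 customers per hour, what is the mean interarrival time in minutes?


Mean interarrival time = 60/lambda = 60/18.81 = 3.19 minutes

3.19 minutes
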